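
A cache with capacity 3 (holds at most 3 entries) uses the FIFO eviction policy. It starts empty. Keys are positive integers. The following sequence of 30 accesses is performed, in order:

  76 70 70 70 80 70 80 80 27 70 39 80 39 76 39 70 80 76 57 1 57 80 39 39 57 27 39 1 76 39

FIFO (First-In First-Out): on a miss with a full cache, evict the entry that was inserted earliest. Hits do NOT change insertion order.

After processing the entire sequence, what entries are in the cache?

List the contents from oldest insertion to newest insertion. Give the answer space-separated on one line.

FIFO simulation (capacity=3):
  1. access 76: MISS. Cache (old->new): [76]
  2. access 70: MISS. Cache (old->new): [76 70]
  3. access 70: HIT. Cache (old->new): [76 70]
  4. access 70: HIT. Cache (old->new): [76 70]
  5. access 80: MISS. Cache (old->new): [76 70 80]
  6. access 70: HIT. Cache (old->new): [76 70 80]
  7. access 80: HIT. Cache (old->new): [76 70 80]
  8. access 80: HIT. Cache (old->new): [76 70 80]
  9. access 27: MISS, evict 76. Cache (old->new): [70 80 27]
  10. access 70: HIT. Cache (old->new): [70 80 27]
  11. access 39: MISS, evict 70. Cache (old->new): [80 27 39]
  12. access 80: HIT. Cache (old->new): [80 27 39]
  13. access 39: HIT. Cache (old->new): [80 27 39]
  14. access 76: MISS, evict 80. Cache (old->new): [27 39 76]
  15. access 39: HIT. Cache (old->new): [27 39 76]
  16. access 70: MISS, evict 27. Cache (old->new): [39 76 70]
  17. access 80: MISS, evict 39. Cache (old->new): [76 70 80]
  18. access 76: HIT. Cache (old->new): [76 70 80]
  19. access 57: MISS, evict 76. Cache (old->new): [70 80 57]
  20. access 1: MISS, evict 70. Cache (old->new): [80 57 1]
  21. access 57: HIT. Cache (old->new): [80 57 1]
  22. access 80: HIT. Cache (old->new): [80 57 1]
  23. access 39: MISS, evict 80. Cache (old->new): [57 1 39]
  24. access 39: HIT. Cache (old->new): [57 1 39]
  25. access 57: HIT. Cache (old->new): [57 1 39]
  26. access 27: MISS, evict 57. Cache (old->new): [1 39 27]
  27. access 39: HIT. Cache (old->new): [1 39 27]
  28. access 1: HIT. Cache (old->new): [1 39 27]
  29. access 76: MISS, evict 1. Cache (old->new): [39 27 76]
  30. access 39: HIT. Cache (old->new): [39 27 76]
Total: 17 hits, 13 misses, 10 evictions

Answer: 39 27 76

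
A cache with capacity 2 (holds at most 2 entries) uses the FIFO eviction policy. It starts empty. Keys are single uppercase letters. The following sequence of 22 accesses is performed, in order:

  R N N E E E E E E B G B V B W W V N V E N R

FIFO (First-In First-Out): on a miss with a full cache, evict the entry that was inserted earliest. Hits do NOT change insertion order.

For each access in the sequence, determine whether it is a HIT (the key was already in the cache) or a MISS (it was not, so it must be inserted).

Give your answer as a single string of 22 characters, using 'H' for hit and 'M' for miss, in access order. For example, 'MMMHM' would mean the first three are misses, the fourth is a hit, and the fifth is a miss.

Answer: MMHMHHHHHMMHMMMHMMHMHM

Derivation:
FIFO simulation (capacity=2):
  1. access R: MISS. Cache (old->new): [R]
  2. access N: MISS. Cache (old->new): [R N]
  3. access N: HIT. Cache (old->new): [R N]
  4. access E: MISS, evict R. Cache (old->new): [N E]
  5. access E: HIT. Cache (old->new): [N E]
  6. access E: HIT. Cache (old->new): [N E]
  7. access E: HIT. Cache (old->new): [N E]
  8. access E: HIT. Cache (old->new): [N E]
  9. access E: HIT. Cache (old->new): [N E]
  10. access B: MISS, evict N. Cache (old->new): [E B]
  11. access G: MISS, evict E. Cache (old->new): [B G]
  12. access B: HIT. Cache (old->new): [B G]
  13. access V: MISS, evict B. Cache (old->new): [G V]
  14. access B: MISS, evict G. Cache (old->new): [V B]
  15. access W: MISS, evict V. Cache (old->new): [B W]
  16. access W: HIT. Cache (old->new): [B W]
  17. access V: MISS, evict B. Cache (old->new): [W V]
  18. access N: MISS, evict W. Cache (old->new): [V N]
  19. access V: HIT. Cache (old->new): [V N]
  20. access E: MISS, evict V. Cache (old->new): [N E]
  21. access N: HIT. Cache (old->new): [N E]
  22. access R: MISS, evict N. Cache (old->new): [E R]
Total: 10 hits, 12 misses, 10 evictions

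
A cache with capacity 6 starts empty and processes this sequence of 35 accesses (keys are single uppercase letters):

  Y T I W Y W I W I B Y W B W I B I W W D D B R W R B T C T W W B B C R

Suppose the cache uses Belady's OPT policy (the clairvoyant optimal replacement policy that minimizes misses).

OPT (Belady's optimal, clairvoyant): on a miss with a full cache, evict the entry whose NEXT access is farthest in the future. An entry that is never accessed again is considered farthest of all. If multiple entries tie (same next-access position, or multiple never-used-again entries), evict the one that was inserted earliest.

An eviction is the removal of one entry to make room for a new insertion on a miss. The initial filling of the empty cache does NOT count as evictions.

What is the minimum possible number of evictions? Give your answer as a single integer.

OPT (Belady) simulation (capacity=6):
  1. access Y: MISS. Cache: [Y]
  2. access T: MISS. Cache: [Y T]
  3. access I: MISS. Cache: [Y T I]
  4. access W: MISS. Cache: [Y T I W]
  5. access Y: HIT. Next use of Y: step 11. Cache: [Y T I W]
  6. access W: HIT. Next use of W: step 8. Cache: [Y T I W]
  7. access I: HIT. Next use of I: step 9. Cache: [Y T I W]
  8. access W: HIT. Next use of W: step 12. Cache: [Y T I W]
  9. access I: HIT. Next use of I: step 15. Cache: [Y T I W]
  10. access B: MISS. Cache: [Y T I W B]
  11. access Y: HIT. Next use of Y: never. Cache: [Y T I W B]
  12. access W: HIT. Next use of W: step 14. Cache: [Y T I W B]
  13. access B: HIT. Next use of B: step 16. Cache: [Y T I W B]
  14. access W: HIT. Next use of W: step 18. Cache: [Y T I W B]
  15. access I: HIT. Next use of I: step 17. Cache: [Y T I W B]
  16. access B: HIT. Next use of B: step 22. Cache: [Y T I W B]
  17. access I: HIT. Next use of I: never. Cache: [Y T I W B]
  18. access W: HIT. Next use of W: step 19. Cache: [Y T I W B]
  19. access W: HIT. Next use of W: step 24. Cache: [Y T I W B]
  20. access D: MISS. Cache: [Y T I W B D]
  21. access D: HIT. Next use of D: never. Cache: [Y T I W B D]
  22. access B: HIT. Next use of B: step 26. Cache: [Y T I W B D]
  23. access R: MISS, evict Y (next use: never). Cache: [T I W B D R]
  24. access W: HIT. Next use of W: step 30. Cache: [T I W B D R]
  25. access R: HIT. Next use of R: step 35. Cache: [T I W B D R]
  26. access B: HIT. Next use of B: step 32. Cache: [T I W B D R]
  27. access T: HIT. Next use of T: step 29. Cache: [T I W B D R]
  28. access C: MISS, evict I (next use: never). Cache: [T W B D R C]
  29. access T: HIT. Next use of T: never. Cache: [T W B D R C]
  30. access W: HIT. Next use of W: step 31. Cache: [T W B D R C]
  31. access W: HIT. Next use of W: never. Cache: [T W B D R C]
  32. access B: HIT. Next use of B: step 33. Cache: [T W B D R C]
  33. access B: HIT. Next use of B: never. Cache: [T W B D R C]
  34. access C: HIT. Next use of C: never. Cache: [T W B D R C]
  35. access R: HIT. Next use of R: never. Cache: [T W B D R C]
Total: 27 hits, 8 misses, 2 evictions

Answer: 2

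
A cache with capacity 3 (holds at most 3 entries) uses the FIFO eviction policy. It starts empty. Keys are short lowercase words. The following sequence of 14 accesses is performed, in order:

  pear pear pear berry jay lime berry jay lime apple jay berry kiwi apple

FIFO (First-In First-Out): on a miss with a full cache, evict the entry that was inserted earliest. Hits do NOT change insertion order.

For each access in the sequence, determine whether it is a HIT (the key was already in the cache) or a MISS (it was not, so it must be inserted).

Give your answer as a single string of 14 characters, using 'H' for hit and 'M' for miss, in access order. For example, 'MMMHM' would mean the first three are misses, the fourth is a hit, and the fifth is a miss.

FIFO simulation (capacity=3):
  1. access pear: MISS. Cache (old->new): [pear]
  2. access pear: HIT. Cache (old->new): [pear]
  3. access pear: HIT. Cache (old->new): [pear]
  4. access berry: MISS. Cache (old->new): [pear berry]
  5. access jay: MISS. Cache (old->new): [pear berry jay]
  6. access lime: MISS, evict pear. Cache (old->new): [berry jay lime]
  7. access berry: HIT. Cache (old->new): [berry jay lime]
  8. access jay: HIT. Cache (old->new): [berry jay lime]
  9. access lime: HIT. Cache (old->new): [berry jay lime]
  10. access apple: MISS, evict berry. Cache (old->new): [jay lime apple]
  11. access jay: HIT. Cache (old->new): [jay lime apple]
  12. access berry: MISS, evict jay. Cache (old->new): [lime apple berry]
  13. access kiwi: MISS, evict lime. Cache (old->new): [apple berry kiwi]
  14. access apple: HIT. Cache (old->new): [apple berry kiwi]
Total: 7 hits, 7 misses, 4 evictions

Answer: MHHMMMHHHMHMMH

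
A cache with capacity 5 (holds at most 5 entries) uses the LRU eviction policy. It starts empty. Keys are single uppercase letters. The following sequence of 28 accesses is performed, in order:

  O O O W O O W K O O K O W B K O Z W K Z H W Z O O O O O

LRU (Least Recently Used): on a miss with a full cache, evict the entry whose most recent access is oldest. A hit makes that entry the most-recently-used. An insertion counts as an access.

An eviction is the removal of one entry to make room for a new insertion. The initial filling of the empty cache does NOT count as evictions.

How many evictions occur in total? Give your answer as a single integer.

Answer: 1

Derivation:
LRU simulation (capacity=5):
  1. access O: MISS. Cache (LRU->MRU): [O]
  2. access O: HIT. Cache (LRU->MRU): [O]
  3. access O: HIT. Cache (LRU->MRU): [O]
  4. access W: MISS. Cache (LRU->MRU): [O W]
  5. access O: HIT. Cache (LRU->MRU): [W O]
  6. access O: HIT. Cache (LRU->MRU): [W O]
  7. access W: HIT. Cache (LRU->MRU): [O W]
  8. access K: MISS. Cache (LRU->MRU): [O W K]
  9. access O: HIT. Cache (LRU->MRU): [W K O]
  10. access O: HIT. Cache (LRU->MRU): [W K O]
  11. access K: HIT. Cache (LRU->MRU): [W O K]
  12. access O: HIT. Cache (LRU->MRU): [W K O]
  13. access W: HIT. Cache (LRU->MRU): [K O W]
  14. access B: MISS. Cache (LRU->MRU): [K O W B]
  15. access K: HIT. Cache (LRU->MRU): [O W B K]
  16. access O: HIT. Cache (LRU->MRU): [W B K O]
  17. access Z: MISS. Cache (LRU->MRU): [W B K O Z]
  18. access W: HIT. Cache (LRU->MRU): [B K O Z W]
  19. access K: HIT. Cache (LRU->MRU): [B O Z W K]
  20. access Z: HIT. Cache (LRU->MRU): [B O W K Z]
  21. access H: MISS, evict B. Cache (LRU->MRU): [O W K Z H]
  22. access W: HIT. Cache (LRU->MRU): [O K Z H W]
  23. access Z: HIT. Cache (LRU->MRU): [O K H W Z]
  24. access O: HIT. Cache (LRU->MRU): [K H W Z O]
  25. access O: HIT. Cache (LRU->MRU): [K H W Z O]
  26. access O: HIT. Cache (LRU->MRU): [K H W Z O]
  27. access O: HIT. Cache (LRU->MRU): [K H W Z O]
  28. access O: HIT. Cache (LRU->MRU): [K H W Z O]
Total: 22 hits, 6 misses, 1 evictions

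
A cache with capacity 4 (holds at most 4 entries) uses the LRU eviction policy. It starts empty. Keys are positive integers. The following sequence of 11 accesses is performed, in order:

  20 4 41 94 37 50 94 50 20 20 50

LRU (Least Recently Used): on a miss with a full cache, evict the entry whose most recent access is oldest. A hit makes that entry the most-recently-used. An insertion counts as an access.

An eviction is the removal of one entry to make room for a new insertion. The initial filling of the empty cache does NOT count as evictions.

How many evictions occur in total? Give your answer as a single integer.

Answer: 3

Derivation:
LRU simulation (capacity=4):
  1. access 20: MISS. Cache (LRU->MRU): [20]
  2. access 4: MISS. Cache (LRU->MRU): [20 4]
  3. access 41: MISS. Cache (LRU->MRU): [20 4 41]
  4. access 94: MISS. Cache (LRU->MRU): [20 4 41 94]
  5. access 37: MISS, evict 20. Cache (LRU->MRU): [4 41 94 37]
  6. access 50: MISS, evict 4. Cache (LRU->MRU): [41 94 37 50]
  7. access 94: HIT. Cache (LRU->MRU): [41 37 50 94]
  8. access 50: HIT. Cache (LRU->MRU): [41 37 94 50]
  9. access 20: MISS, evict 41. Cache (LRU->MRU): [37 94 50 20]
  10. access 20: HIT. Cache (LRU->MRU): [37 94 50 20]
  11. access 50: HIT. Cache (LRU->MRU): [37 94 20 50]
Total: 4 hits, 7 misses, 3 evictions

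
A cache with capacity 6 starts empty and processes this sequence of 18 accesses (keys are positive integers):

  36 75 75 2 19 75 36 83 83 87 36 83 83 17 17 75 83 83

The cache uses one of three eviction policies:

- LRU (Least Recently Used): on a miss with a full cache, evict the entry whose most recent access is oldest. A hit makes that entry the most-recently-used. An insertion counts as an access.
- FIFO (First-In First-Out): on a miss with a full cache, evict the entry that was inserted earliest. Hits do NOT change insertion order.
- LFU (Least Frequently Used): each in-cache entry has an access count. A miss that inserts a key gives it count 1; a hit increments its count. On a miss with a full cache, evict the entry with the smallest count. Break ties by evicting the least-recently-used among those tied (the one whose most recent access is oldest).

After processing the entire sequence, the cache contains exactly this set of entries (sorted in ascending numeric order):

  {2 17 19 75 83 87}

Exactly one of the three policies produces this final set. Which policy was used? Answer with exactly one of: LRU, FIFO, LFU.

Answer: FIFO

Derivation:
Simulating under each policy and comparing final sets:
  LRU: final set = {17 19 36 75 83 87} -> differs
  FIFO: final set = {2 17 19 75 83 87} -> MATCHES target
  LFU: final set = {17 19 36 75 83 87} -> differs
Only FIFO produces the target set.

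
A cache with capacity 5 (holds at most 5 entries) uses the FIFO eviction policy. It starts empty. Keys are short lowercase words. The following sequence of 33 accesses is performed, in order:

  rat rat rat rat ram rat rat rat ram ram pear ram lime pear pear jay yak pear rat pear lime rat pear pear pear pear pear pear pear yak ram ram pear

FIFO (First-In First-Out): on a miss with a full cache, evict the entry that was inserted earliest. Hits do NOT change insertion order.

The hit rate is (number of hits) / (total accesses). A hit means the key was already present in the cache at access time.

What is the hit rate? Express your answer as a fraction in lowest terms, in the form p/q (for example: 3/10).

Answer: 8/11

Derivation:
FIFO simulation (capacity=5):
  1. access rat: MISS. Cache (old->new): [rat]
  2. access rat: HIT. Cache (old->new): [rat]
  3. access rat: HIT. Cache (old->new): [rat]
  4. access rat: HIT. Cache (old->new): [rat]
  5. access ram: MISS. Cache (old->new): [rat ram]
  6. access rat: HIT. Cache (old->new): [rat ram]
  7. access rat: HIT. Cache (old->new): [rat ram]
  8. access rat: HIT. Cache (old->new): [rat ram]
  9. access ram: HIT. Cache (old->new): [rat ram]
  10. access ram: HIT. Cache (old->new): [rat ram]
  11. access pear: MISS. Cache (old->new): [rat ram pear]
  12. access ram: HIT. Cache (old->new): [rat ram pear]
  13. access lime: MISS. Cache (old->new): [rat ram pear lime]
  14. access pear: HIT. Cache (old->new): [rat ram pear lime]
  15. access pear: HIT. Cache (old->new): [rat ram pear lime]
  16. access jay: MISS. Cache (old->new): [rat ram pear lime jay]
  17. access yak: MISS, evict rat. Cache (old->new): [ram pear lime jay yak]
  18. access pear: HIT. Cache (old->new): [ram pear lime jay yak]
  19. access rat: MISS, evict ram. Cache (old->new): [pear lime jay yak rat]
  20. access pear: HIT. Cache (old->new): [pear lime jay yak rat]
  21. access lime: HIT. Cache (old->new): [pear lime jay yak rat]
  22. access rat: HIT. Cache (old->new): [pear lime jay yak rat]
  23. access pear: HIT. Cache (old->new): [pear lime jay yak rat]
  24. access pear: HIT. Cache (old->new): [pear lime jay yak rat]
  25. access pear: HIT. Cache (old->new): [pear lime jay yak rat]
  26. access pear: HIT. Cache (old->new): [pear lime jay yak rat]
  27. access pear: HIT. Cache (old->new): [pear lime jay yak rat]
  28. access pear: HIT. Cache (old->new): [pear lime jay yak rat]
  29. access pear: HIT. Cache (old->new): [pear lime jay yak rat]
  30. access yak: HIT. Cache (old->new): [pear lime jay yak rat]
  31. access ram: MISS, evict pear. Cache (old->new): [lime jay yak rat ram]
  32. access ram: HIT. Cache (old->new): [lime jay yak rat ram]
  33. access pear: MISS, evict lime. Cache (old->new): [jay yak rat ram pear]
Total: 24 hits, 9 misses, 4 evictions

Hit rate = 24/33 = 8/11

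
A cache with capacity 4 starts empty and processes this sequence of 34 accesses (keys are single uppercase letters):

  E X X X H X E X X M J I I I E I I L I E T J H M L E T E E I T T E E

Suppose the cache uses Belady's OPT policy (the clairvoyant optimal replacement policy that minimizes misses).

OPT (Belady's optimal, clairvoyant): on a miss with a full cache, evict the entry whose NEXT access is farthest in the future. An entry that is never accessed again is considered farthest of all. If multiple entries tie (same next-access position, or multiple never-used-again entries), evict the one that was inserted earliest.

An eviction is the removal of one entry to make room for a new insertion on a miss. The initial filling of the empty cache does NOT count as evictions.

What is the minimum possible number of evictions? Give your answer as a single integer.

OPT (Belady) simulation (capacity=4):
  1. access E: MISS. Cache: [E]
  2. access X: MISS. Cache: [E X]
  3. access X: HIT. Next use of X: step 4. Cache: [E X]
  4. access X: HIT. Next use of X: step 6. Cache: [E X]
  5. access H: MISS. Cache: [E X H]
  6. access X: HIT. Next use of X: step 8. Cache: [E X H]
  7. access E: HIT. Next use of E: step 15. Cache: [E X H]
  8. access X: HIT. Next use of X: step 9. Cache: [E X H]
  9. access X: HIT. Next use of X: never. Cache: [E X H]
  10. access M: MISS. Cache: [E X H M]
  11. access J: MISS, evict X (next use: never). Cache: [E H M J]
  12. access I: MISS, evict M (next use: step 24). Cache: [E H J I]
  13. access I: HIT. Next use of I: step 14. Cache: [E H J I]
  14. access I: HIT. Next use of I: step 16. Cache: [E H J I]
  15. access E: HIT. Next use of E: step 20. Cache: [E H J I]
  16. access I: HIT. Next use of I: step 17. Cache: [E H J I]
  17. access I: HIT. Next use of I: step 19. Cache: [E H J I]
  18. access L: MISS, evict H (next use: step 23). Cache: [E J I L]
  19. access I: HIT. Next use of I: step 30. Cache: [E J I L]
  20. access E: HIT. Next use of E: step 26. Cache: [E J I L]
  21. access T: MISS, evict I (next use: step 30). Cache: [E J L T]
  22. access J: HIT. Next use of J: never. Cache: [E J L T]
  23. access H: MISS, evict J (next use: never). Cache: [E L T H]
  24. access M: MISS, evict H (next use: never). Cache: [E L T M]
  25. access L: HIT. Next use of L: never. Cache: [E L T M]
  26. access E: HIT. Next use of E: step 28. Cache: [E L T M]
  27. access T: HIT. Next use of T: step 31. Cache: [E L T M]
  28. access E: HIT. Next use of E: step 29. Cache: [E L T M]
  29. access E: HIT. Next use of E: step 33. Cache: [E L T M]
  30. access I: MISS, evict L (next use: never). Cache: [E T M I]
  31. access T: HIT. Next use of T: step 32. Cache: [E T M I]
  32. access T: HIT. Next use of T: never. Cache: [E T M I]
  33. access E: HIT. Next use of E: step 34. Cache: [E T M I]
  34. access E: HIT. Next use of E: never. Cache: [E T M I]
Total: 23 hits, 11 misses, 7 evictions

Answer: 7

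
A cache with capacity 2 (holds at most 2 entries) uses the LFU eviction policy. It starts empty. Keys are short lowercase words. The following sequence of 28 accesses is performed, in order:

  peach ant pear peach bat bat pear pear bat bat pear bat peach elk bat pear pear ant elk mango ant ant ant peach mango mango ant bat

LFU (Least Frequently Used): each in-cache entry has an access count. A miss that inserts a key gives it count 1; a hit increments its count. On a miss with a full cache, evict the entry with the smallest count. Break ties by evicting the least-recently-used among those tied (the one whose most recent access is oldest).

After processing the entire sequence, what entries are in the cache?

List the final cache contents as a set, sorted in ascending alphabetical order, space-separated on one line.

Answer: ant bat

Derivation:
LFU simulation (capacity=2):
  1. access peach: MISS. Cache: [peach(c=1)]
  2. access ant: MISS. Cache: [peach(c=1) ant(c=1)]
  3. access pear: MISS, evict peach(c=1). Cache: [ant(c=1) pear(c=1)]
  4. access peach: MISS, evict ant(c=1). Cache: [pear(c=1) peach(c=1)]
  5. access bat: MISS, evict pear(c=1). Cache: [peach(c=1) bat(c=1)]
  6. access bat: HIT, count now 2. Cache: [peach(c=1) bat(c=2)]
  7. access pear: MISS, evict peach(c=1). Cache: [pear(c=1) bat(c=2)]
  8. access pear: HIT, count now 2. Cache: [bat(c=2) pear(c=2)]
  9. access bat: HIT, count now 3. Cache: [pear(c=2) bat(c=3)]
  10. access bat: HIT, count now 4. Cache: [pear(c=2) bat(c=4)]
  11. access pear: HIT, count now 3. Cache: [pear(c=3) bat(c=4)]
  12. access bat: HIT, count now 5. Cache: [pear(c=3) bat(c=5)]
  13. access peach: MISS, evict pear(c=3). Cache: [peach(c=1) bat(c=5)]
  14. access elk: MISS, evict peach(c=1). Cache: [elk(c=1) bat(c=5)]
  15. access bat: HIT, count now 6. Cache: [elk(c=1) bat(c=6)]
  16. access pear: MISS, evict elk(c=1). Cache: [pear(c=1) bat(c=6)]
  17. access pear: HIT, count now 2. Cache: [pear(c=2) bat(c=6)]
  18. access ant: MISS, evict pear(c=2). Cache: [ant(c=1) bat(c=6)]
  19. access elk: MISS, evict ant(c=1). Cache: [elk(c=1) bat(c=6)]
  20. access mango: MISS, evict elk(c=1). Cache: [mango(c=1) bat(c=6)]
  21. access ant: MISS, evict mango(c=1). Cache: [ant(c=1) bat(c=6)]
  22. access ant: HIT, count now 2. Cache: [ant(c=2) bat(c=6)]
  23. access ant: HIT, count now 3. Cache: [ant(c=3) bat(c=6)]
  24. access peach: MISS, evict ant(c=3). Cache: [peach(c=1) bat(c=6)]
  25. access mango: MISS, evict peach(c=1). Cache: [mango(c=1) bat(c=6)]
  26. access mango: HIT, count now 2. Cache: [mango(c=2) bat(c=6)]
  27. access ant: MISS, evict mango(c=2). Cache: [ant(c=1) bat(c=6)]
  28. access bat: HIT, count now 7. Cache: [ant(c=1) bat(c=7)]
Total: 12 hits, 16 misses, 14 evictions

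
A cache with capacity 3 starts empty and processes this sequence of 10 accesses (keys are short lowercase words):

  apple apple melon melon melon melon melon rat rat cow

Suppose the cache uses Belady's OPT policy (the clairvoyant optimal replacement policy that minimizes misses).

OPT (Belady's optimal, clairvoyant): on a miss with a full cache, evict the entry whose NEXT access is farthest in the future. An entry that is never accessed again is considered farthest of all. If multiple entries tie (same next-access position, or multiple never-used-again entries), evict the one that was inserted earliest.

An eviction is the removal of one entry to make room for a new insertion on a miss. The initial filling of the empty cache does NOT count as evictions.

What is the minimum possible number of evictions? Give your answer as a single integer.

Answer: 1

Derivation:
OPT (Belady) simulation (capacity=3):
  1. access apple: MISS. Cache: [apple]
  2. access apple: HIT. Next use of apple: never. Cache: [apple]
  3. access melon: MISS. Cache: [apple melon]
  4. access melon: HIT. Next use of melon: step 5. Cache: [apple melon]
  5. access melon: HIT. Next use of melon: step 6. Cache: [apple melon]
  6. access melon: HIT. Next use of melon: step 7. Cache: [apple melon]
  7. access melon: HIT. Next use of melon: never. Cache: [apple melon]
  8. access rat: MISS. Cache: [apple melon rat]
  9. access rat: HIT. Next use of rat: never. Cache: [apple melon rat]
  10. access cow: MISS, evict apple (next use: never). Cache: [melon rat cow]
Total: 6 hits, 4 misses, 1 evictions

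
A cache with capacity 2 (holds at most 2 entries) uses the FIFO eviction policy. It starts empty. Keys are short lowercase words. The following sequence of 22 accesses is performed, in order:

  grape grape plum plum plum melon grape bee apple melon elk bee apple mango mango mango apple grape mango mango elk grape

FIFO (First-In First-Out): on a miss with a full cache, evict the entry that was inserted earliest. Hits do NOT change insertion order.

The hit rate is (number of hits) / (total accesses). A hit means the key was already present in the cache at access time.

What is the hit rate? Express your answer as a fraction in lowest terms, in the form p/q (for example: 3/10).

Answer: 9/22

Derivation:
FIFO simulation (capacity=2):
  1. access grape: MISS. Cache (old->new): [grape]
  2. access grape: HIT. Cache (old->new): [grape]
  3. access plum: MISS. Cache (old->new): [grape plum]
  4. access plum: HIT. Cache (old->new): [grape plum]
  5. access plum: HIT. Cache (old->new): [grape plum]
  6. access melon: MISS, evict grape. Cache (old->new): [plum melon]
  7. access grape: MISS, evict plum. Cache (old->new): [melon grape]
  8. access bee: MISS, evict melon. Cache (old->new): [grape bee]
  9. access apple: MISS, evict grape. Cache (old->new): [bee apple]
  10. access melon: MISS, evict bee. Cache (old->new): [apple melon]
  11. access elk: MISS, evict apple. Cache (old->new): [melon elk]
  12. access bee: MISS, evict melon. Cache (old->new): [elk bee]
  13. access apple: MISS, evict elk. Cache (old->new): [bee apple]
  14. access mango: MISS, evict bee. Cache (old->new): [apple mango]
  15. access mango: HIT. Cache (old->new): [apple mango]
  16. access mango: HIT. Cache (old->new): [apple mango]
  17. access apple: HIT. Cache (old->new): [apple mango]
  18. access grape: MISS, evict apple. Cache (old->new): [mango grape]
  19. access mango: HIT. Cache (old->new): [mango grape]
  20. access mango: HIT. Cache (old->new): [mango grape]
  21. access elk: MISS, evict mango. Cache (old->new): [grape elk]
  22. access grape: HIT. Cache (old->new): [grape elk]
Total: 9 hits, 13 misses, 11 evictions

Hit rate = 9/22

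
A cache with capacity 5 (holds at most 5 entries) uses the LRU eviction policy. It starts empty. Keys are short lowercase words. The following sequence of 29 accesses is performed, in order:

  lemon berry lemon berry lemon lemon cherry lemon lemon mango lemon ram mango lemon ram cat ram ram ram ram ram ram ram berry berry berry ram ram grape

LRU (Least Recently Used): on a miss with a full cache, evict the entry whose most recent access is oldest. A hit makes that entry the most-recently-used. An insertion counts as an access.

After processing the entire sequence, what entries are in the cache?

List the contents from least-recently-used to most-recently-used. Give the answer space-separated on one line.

LRU simulation (capacity=5):
  1. access lemon: MISS. Cache (LRU->MRU): [lemon]
  2. access berry: MISS. Cache (LRU->MRU): [lemon berry]
  3. access lemon: HIT. Cache (LRU->MRU): [berry lemon]
  4. access berry: HIT. Cache (LRU->MRU): [lemon berry]
  5. access lemon: HIT. Cache (LRU->MRU): [berry lemon]
  6. access lemon: HIT. Cache (LRU->MRU): [berry lemon]
  7. access cherry: MISS. Cache (LRU->MRU): [berry lemon cherry]
  8. access lemon: HIT. Cache (LRU->MRU): [berry cherry lemon]
  9. access lemon: HIT. Cache (LRU->MRU): [berry cherry lemon]
  10. access mango: MISS. Cache (LRU->MRU): [berry cherry lemon mango]
  11. access lemon: HIT. Cache (LRU->MRU): [berry cherry mango lemon]
  12. access ram: MISS. Cache (LRU->MRU): [berry cherry mango lemon ram]
  13. access mango: HIT. Cache (LRU->MRU): [berry cherry lemon ram mango]
  14. access lemon: HIT. Cache (LRU->MRU): [berry cherry ram mango lemon]
  15. access ram: HIT. Cache (LRU->MRU): [berry cherry mango lemon ram]
  16. access cat: MISS, evict berry. Cache (LRU->MRU): [cherry mango lemon ram cat]
  17. access ram: HIT. Cache (LRU->MRU): [cherry mango lemon cat ram]
  18. access ram: HIT. Cache (LRU->MRU): [cherry mango lemon cat ram]
  19. access ram: HIT. Cache (LRU->MRU): [cherry mango lemon cat ram]
  20. access ram: HIT. Cache (LRU->MRU): [cherry mango lemon cat ram]
  21. access ram: HIT. Cache (LRU->MRU): [cherry mango lemon cat ram]
  22. access ram: HIT. Cache (LRU->MRU): [cherry mango lemon cat ram]
  23. access ram: HIT. Cache (LRU->MRU): [cherry mango lemon cat ram]
  24. access berry: MISS, evict cherry. Cache (LRU->MRU): [mango lemon cat ram berry]
  25. access berry: HIT. Cache (LRU->MRU): [mango lemon cat ram berry]
  26. access berry: HIT. Cache (LRU->MRU): [mango lemon cat ram berry]
  27. access ram: HIT. Cache (LRU->MRU): [mango lemon cat berry ram]
  28. access ram: HIT. Cache (LRU->MRU): [mango lemon cat berry ram]
  29. access grape: MISS, evict mango. Cache (LRU->MRU): [lemon cat berry ram grape]
Total: 21 hits, 8 misses, 3 evictions

Answer: lemon cat berry ram grape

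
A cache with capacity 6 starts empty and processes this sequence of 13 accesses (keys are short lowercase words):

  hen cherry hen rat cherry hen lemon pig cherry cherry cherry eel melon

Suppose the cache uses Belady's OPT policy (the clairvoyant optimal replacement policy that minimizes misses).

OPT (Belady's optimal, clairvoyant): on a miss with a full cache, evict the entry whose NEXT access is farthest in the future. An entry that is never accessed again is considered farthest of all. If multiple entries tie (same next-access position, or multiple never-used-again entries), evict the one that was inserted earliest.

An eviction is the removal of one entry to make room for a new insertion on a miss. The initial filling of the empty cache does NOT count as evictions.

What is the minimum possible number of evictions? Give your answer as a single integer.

Answer: 1

Derivation:
OPT (Belady) simulation (capacity=6):
  1. access hen: MISS. Cache: [hen]
  2. access cherry: MISS. Cache: [hen cherry]
  3. access hen: HIT. Next use of hen: step 6. Cache: [hen cherry]
  4. access rat: MISS. Cache: [hen cherry rat]
  5. access cherry: HIT. Next use of cherry: step 9. Cache: [hen cherry rat]
  6. access hen: HIT. Next use of hen: never. Cache: [hen cherry rat]
  7. access lemon: MISS. Cache: [hen cherry rat lemon]
  8. access pig: MISS. Cache: [hen cherry rat lemon pig]
  9. access cherry: HIT. Next use of cherry: step 10. Cache: [hen cherry rat lemon pig]
  10. access cherry: HIT. Next use of cherry: step 11. Cache: [hen cherry rat lemon pig]
  11. access cherry: HIT. Next use of cherry: never. Cache: [hen cherry rat lemon pig]
  12. access eel: MISS. Cache: [hen cherry rat lemon pig eel]
  13. access melon: MISS, evict hen (next use: never). Cache: [cherry rat lemon pig eel melon]
Total: 6 hits, 7 misses, 1 evictions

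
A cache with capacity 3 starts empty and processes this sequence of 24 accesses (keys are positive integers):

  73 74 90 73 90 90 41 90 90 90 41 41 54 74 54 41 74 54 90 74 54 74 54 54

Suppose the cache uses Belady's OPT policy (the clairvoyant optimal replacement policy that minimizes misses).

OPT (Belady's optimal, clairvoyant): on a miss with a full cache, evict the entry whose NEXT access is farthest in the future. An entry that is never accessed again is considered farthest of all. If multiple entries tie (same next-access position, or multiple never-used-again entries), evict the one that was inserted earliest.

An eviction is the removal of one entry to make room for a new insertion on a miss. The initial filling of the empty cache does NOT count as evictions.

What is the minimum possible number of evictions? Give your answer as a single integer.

Answer: 3

Derivation:
OPT (Belady) simulation (capacity=3):
  1. access 73: MISS. Cache: [73]
  2. access 74: MISS. Cache: [73 74]
  3. access 90: MISS. Cache: [73 74 90]
  4. access 73: HIT. Next use of 73: never. Cache: [73 74 90]
  5. access 90: HIT. Next use of 90: step 6. Cache: [73 74 90]
  6. access 90: HIT. Next use of 90: step 8. Cache: [73 74 90]
  7. access 41: MISS, evict 73 (next use: never). Cache: [74 90 41]
  8. access 90: HIT. Next use of 90: step 9. Cache: [74 90 41]
  9. access 90: HIT. Next use of 90: step 10. Cache: [74 90 41]
  10. access 90: HIT. Next use of 90: step 19. Cache: [74 90 41]
  11. access 41: HIT. Next use of 41: step 12. Cache: [74 90 41]
  12. access 41: HIT. Next use of 41: step 16. Cache: [74 90 41]
  13. access 54: MISS, evict 90 (next use: step 19). Cache: [74 41 54]
  14. access 74: HIT. Next use of 74: step 17. Cache: [74 41 54]
  15. access 54: HIT. Next use of 54: step 18. Cache: [74 41 54]
  16. access 41: HIT. Next use of 41: never. Cache: [74 41 54]
  17. access 74: HIT. Next use of 74: step 20. Cache: [74 41 54]
  18. access 54: HIT. Next use of 54: step 21. Cache: [74 41 54]
  19. access 90: MISS, evict 41 (next use: never). Cache: [74 54 90]
  20. access 74: HIT. Next use of 74: step 22. Cache: [74 54 90]
  21. access 54: HIT. Next use of 54: step 23. Cache: [74 54 90]
  22. access 74: HIT. Next use of 74: never. Cache: [74 54 90]
  23. access 54: HIT. Next use of 54: step 24. Cache: [74 54 90]
  24. access 54: HIT. Next use of 54: never. Cache: [74 54 90]
Total: 18 hits, 6 misses, 3 evictions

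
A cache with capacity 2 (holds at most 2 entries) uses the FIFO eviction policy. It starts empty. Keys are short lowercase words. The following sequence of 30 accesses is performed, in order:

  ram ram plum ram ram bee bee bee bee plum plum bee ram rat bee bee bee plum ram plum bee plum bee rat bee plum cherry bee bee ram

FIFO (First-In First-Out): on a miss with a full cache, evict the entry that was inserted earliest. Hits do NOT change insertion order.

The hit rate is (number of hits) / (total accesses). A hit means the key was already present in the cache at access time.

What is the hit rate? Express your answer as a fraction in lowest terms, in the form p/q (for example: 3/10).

Answer: 7/15

Derivation:
FIFO simulation (capacity=2):
  1. access ram: MISS. Cache (old->new): [ram]
  2. access ram: HIT. Cache (old->new): [ram]
  3. access plum: MISS. Cache (old->new): [ram plum]
  4. access ram: HIT. Cache (old->new): [ram plum]
  5. access ram: HIT. Cache (old->new): [ram plum]
  6. access bee: MISS, evict ram. Cache (old->new): [plum bee]
  7. access bee: HIT. Cache (old->new): [plum bee]
  8. access bee: HIT. Cache (old->new): [plum bee]
  9. access bee: HIT. Cache (old->new): [plum bee]
  10. access plum: HIT. Cache (old->new): [plum bee]
  11. access plum: HIT. Cache (old->new): [plum bee]
  12. access bee: HIT. Cache (old->new): [plum bee]
  13. access ram: MISS, evict plum. Cache (old->new): [bee ram]
  14. access rat: MISS, evict bee. Cache (old->new): [ram rat]
  15. access bee: MISS, evict ram. Cache (old->new): [rat bee]
  16. access bee: HIT. Cache (old->new): [rat bee]
  17. access bee: HIT. Cache (old->new): [rat bee]
  18. access plum: MISS, evict rat. Cache (old->new): [bee plum]
  19. access ram: MISS, evict bee. Cache (old->new): [plum ram]
  20. access plum: HIT. Cache (old->new): [plum ram]
  21. access bee: MISS, evict plum. Cache (old->new): [ram bee]
  22. access plum: MISS, evict ram. Cache (old->new): [bee plum]
  23. access bee: HIT. Cache (old->new): [bee plum]
  24. access rat: MISS, evict bee. Cache (old->new): [plum rat]
  25. access bee: MISS, evict plum. Cache (old->new): [rat bee]
  26. access plum: MISS, evict rat. Cache (old->new): [bee plum]
  27. access cherry: MISS, evict bee. Cache (old->new): [plum cherry]
  28. access bee: MISS, evict plum. Cache (old->new): [cherry bee]
  29. access bee: HIT. Cache (old->new): [cherry bee]
  30. access ram: MISS, evict cherry. Cache (old->new): [bee ram]
Total: 14 hits, 16 misses, 14 evictions

Hit rate = 14/30 = 7/15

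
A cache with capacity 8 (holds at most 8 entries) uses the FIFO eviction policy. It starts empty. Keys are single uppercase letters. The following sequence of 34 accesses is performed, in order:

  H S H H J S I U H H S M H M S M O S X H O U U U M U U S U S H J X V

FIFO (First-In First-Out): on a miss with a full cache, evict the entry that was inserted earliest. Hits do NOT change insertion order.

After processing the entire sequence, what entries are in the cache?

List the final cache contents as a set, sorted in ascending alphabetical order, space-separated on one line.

FIFO simulation (capacity=8):
  1. access H: MISS. Cache (old->new): [H]
  2. access S: MISS. Cache (old->new): [H S]
  3. access H: HIT. Cache (old->new): [H S]
  4. access H: HIT. Cache (old->new): [H S]
  5. access J: MISS. Cache (old->new): [H S J]
  6. access S: HIT. Cache (old->new): [H S J]
  7. access I: MISS. Cache (old->new): [H S J I]
  8. access U: MISS. Cache (old->new): [H S J I U]
  9. access H: HIT. Cache (old->new): [H S J I U]
  10. access H: HIT. Cache (old->new): [H S J I U]
  11. access S: HIT. Cache (old->new): [H S J I U]
  12. access M: MISS. Cache (old->new): [H S J I U M]
  13. access H: HIT. Cache (old->new): [H S J I U M]
  14. access M: HIT. Cache (old->new): [H S J I U M]
  15. access S: HIT. Cache (old->new): [H S J I U M]
  16. access M: HIT. Cache (old->new): [H S J I U M]
  17. access O: MISS. Cache (old->new): [H S J I U M O]
  18. access S: HIT. Cache (old->new): [H S J I U M O]
  19. access X: MISS. Cache (old->new): [H S J I U M O X]
  20. access H: HIT. Cache (old->new): [H S J I U M O X]
  21. access O: HIT. Cache (old->new): [H S J I U M O X]
  22. access U: HIT. Cache (old->new): [H S J I U M O X]
  23. access U: HIT. Cache (old->new): [H S J I U M O X]
  24. access U: HIT. Cache (old->new): [H S J I U M O X]
  25. access M: HIT. Cache (old->new): [H S J I U M O X]
  26. access U: HIT. Cache (old->new): [H S J I U M O X]
  27. access U: HIT. Cache (old->new): [H S J I U M O X]
  28. access S: HIT. Cache (old->new): [H S J I U M O X]
  29. access U: HIT. Cache (old->new): [H S J I U M O X]
  30. access S: HIT. Cache (old->new): [H S J I U M O X]
  31. access H: HIT. Cache (old->new): [H S J I U M O X]
  32. access J: HIT. Cache (old->new): [H S J I U M O X]
  33. access X: HIT. Cache (old->new): [H S J I U M O X]
  34. access V: MISS, evict H. Cache (old->new): [S J I U M O X V]
Total: 25 hits, 9 misses, 1 evictions

Answer: I J M O S U V X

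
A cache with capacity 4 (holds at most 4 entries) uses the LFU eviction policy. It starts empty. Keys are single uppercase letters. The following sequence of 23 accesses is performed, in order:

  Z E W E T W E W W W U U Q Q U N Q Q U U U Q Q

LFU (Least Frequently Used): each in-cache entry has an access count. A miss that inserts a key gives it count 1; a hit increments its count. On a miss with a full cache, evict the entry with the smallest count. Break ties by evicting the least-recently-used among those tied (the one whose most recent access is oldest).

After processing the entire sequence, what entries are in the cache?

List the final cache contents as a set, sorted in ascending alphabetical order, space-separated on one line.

LFU simulation (capacity=4):
  1. access Z: MISS. Cache: [Z(c=1)]
  2. access E: MISS. Cache: [Z(c=1) E(c=1)]
  3. access W: MISS. Cache: [Z(c=1) E(c=1) W(c=1)]
  4. access E: HIT, count now 2. Cache: [Z(c=1) W(c=1) E(c=2)]
  5. access T: MISS. Cache: [Z(c=1) W(c=1) T(c=1) E(c=2)]
  6. access W: HIT, count now 2. Cache: [Z(c=1) T(c=1) E(c=2) W(c=2)]
  7. access E: HIT, count now 3. Cache: [Z(c=1) T(c=1) W(c=2) E(c=3)]
  8. access W: HIT, count now 3. Cache: [Z(c=1) T(c=1) E(c=3) W(c=3)]
  9. access W: HIT, count now 4. Cache: [Z(c=1) T(c=1) E(c=3) W(c=4)]
  10. access W: HIT, count now 5. Cache: [Z(c=1) T(c=1) E(c=3) W(c=5)]
  11. access U: MISS, evict Z(c=1). Cache: [T(c=1) U(c=1) E(c=3) W(c=5)]
  12. access U: HIT, count now 2. Cache: [T(c=1) U(c=2) E(c=3) W(c=5)]
  13. access Q: MISS, evict T(c=1). Cache: [Q(c=1) U(c=2) E(c=3) W(c=5)]
  14. access Q: HIT, count now 2. Cache: [U(c=2) Q(c=2) E(c=3) W(c=5)]
  15. access U: HIT, count now 3. Cache: [Q(c=2) E(c=3) U(c=3) W(c=5)]
  16. access N: MISS, evict Q(c=2). Cache: [N(c=1) E(c=3) U(c=3) W(c=5)]
  17. access Q: MISS, evict N(c=1). Cache: [Q(c=1) E(c=3) U(c=3) W(c=5)]
  18. access Q: HIT, count now 2. Cache: [Q(c=2) E(c=3) U(c=3) W(c=5)]
  19. access U: HIT, count now 4. Cache: [Q(c=2) E(c=3) U(c=4) W(c=5)]
  20. access U: HIT, count now 5. Cache: [Q(c=2) E(c=3) W(c=5) U(c=5)]
  21. access U: HIT, count now 6. Cache: [Q(c=2) E(c=3) W(c=5) U(c=6)]
  22. access Q: HIT, count now 3. Cache: [E(c=3) Q(c=3) W(c=5) U(c=6)]
  23. access Q: HIT, count now 4. Cache: [E(c=3) Q(c=4) W(c=5) U(c=6)]
Total: 15 hits, 8 misses, 4 evictions

Answer: E Q U W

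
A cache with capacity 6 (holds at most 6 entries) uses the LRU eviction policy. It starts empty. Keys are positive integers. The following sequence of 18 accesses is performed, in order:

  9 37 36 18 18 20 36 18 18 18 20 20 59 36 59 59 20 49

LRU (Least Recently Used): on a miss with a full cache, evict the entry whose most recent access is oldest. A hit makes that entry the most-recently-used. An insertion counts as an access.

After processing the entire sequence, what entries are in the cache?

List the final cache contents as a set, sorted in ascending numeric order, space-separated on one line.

LRU simulation (capacity=6):
  1. access 9: MISS. Cache (LRU->MRU): [9]
  2. access 37: MISS. Cache (LRU->MRU): [9 37]
  3. access 36: MISS. Cache (LRU->MRU): [9 37 36]
  4. access 18: MISS. Cache (LRU->MRU): [9 37 36 18]
  5. access 18: HIT. Cache (LRU->MRU): [9 37 36 18]
  6. access 20: MISS. Cache (LRU->MRU): [9 37 36 18 20]
  7. access 36: HIT. Cache (LRU->MRU): [9 37 18 20 36]
  8. access 18: HIT. Cache (LRU->MRU): [9 37 20 36 18]
  9. access 18: HIT. Cache (LRU->MRU): [9 37 20 36 18]
  10. access 18: HIT. Cache (LRU->MRU): [9 37 20 36 18]
  11. access 20: HIT. Cache (LRU->MRU): [9 37 36 18 20]
  12. access 20: HIT. Cache (LRU->MRU): [9 37 36 18 20]
  13. access 59: MISS. Cache (LRU->MRU): [9 37 36 18 20 59]
  14. access 36: HIT. Cache (LRU->MRU): [9 37 18 20 59 36]
  15. access 59: HIT. Cache (LRU->MRU): [9 37 18 20 36 59]
  16. access 59: HIT. Cache (LRU->MRU): [9 37 18 20 36 59]
  17. access 20: HIT. Cache (LRU->MRU): [9 37 18 36 59 20]
  18. access 49: MISS, evict 9. Cache (LRU->MRU): [37 18 36 59 20 49]
Total: 11 hits, 7 misses, 1 evictions

Answer: 18 20 36 37 49 59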